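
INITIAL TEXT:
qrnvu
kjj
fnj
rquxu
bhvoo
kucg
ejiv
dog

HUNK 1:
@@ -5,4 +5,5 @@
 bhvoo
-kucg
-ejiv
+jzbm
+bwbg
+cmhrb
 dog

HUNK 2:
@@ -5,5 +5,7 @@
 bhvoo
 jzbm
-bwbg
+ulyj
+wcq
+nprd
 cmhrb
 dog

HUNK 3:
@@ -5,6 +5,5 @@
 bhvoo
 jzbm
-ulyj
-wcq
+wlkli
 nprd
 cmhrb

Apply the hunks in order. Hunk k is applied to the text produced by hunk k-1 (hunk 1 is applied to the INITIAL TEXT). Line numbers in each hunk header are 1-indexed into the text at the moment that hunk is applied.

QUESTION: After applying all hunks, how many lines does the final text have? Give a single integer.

Answer: 10

Derivation:
Hunk 1: at line 5 remove [kucg,ejiv] add [jzbm,bwbg,cmhrb] -> 9 lines: qrnvu kjj fnj rquxu bhvoo jzbm bwbg cmhrb dog
Hunk 2: at line 5 remove [bwbg] add [ulyj,wcq,nprd] -> 11 lines: qrnvu kjj fnj rquxu bhvoo jzbm ulyj wcq nprd cmhrb dog
Hunk 3: at line 5 remove [ulyj,wcq] add [wlkli] -> 10 lines: qrnvu kjj fnj rquxu bhvoo jzbm wlkli nprd cmhrb dog
Final line count: 10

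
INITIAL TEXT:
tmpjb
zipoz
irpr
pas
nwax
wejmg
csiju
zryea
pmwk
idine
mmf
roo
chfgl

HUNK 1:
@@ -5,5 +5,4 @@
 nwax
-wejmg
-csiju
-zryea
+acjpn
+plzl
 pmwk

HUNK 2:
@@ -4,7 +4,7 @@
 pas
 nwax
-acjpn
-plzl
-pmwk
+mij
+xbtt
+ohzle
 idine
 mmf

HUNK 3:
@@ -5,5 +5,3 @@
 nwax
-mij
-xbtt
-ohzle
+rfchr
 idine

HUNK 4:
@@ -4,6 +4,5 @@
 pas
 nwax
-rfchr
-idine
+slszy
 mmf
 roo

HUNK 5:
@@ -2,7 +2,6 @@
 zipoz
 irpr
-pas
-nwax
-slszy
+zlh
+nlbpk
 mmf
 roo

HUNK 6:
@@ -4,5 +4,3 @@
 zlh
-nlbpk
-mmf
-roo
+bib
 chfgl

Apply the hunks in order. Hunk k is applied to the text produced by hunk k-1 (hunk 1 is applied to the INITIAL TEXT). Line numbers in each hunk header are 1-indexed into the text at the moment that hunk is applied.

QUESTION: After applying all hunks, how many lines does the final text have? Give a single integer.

Answer: 6

Derivation:
Hunk 1: at line 5 remove [wejmg,csiju,zryea] add [acjpn,plzl] -> 12 lines: tmpjb zipoz irpr pas nwax acjpn plzl pmwk idine mmf roo chfgl
Hunk 2: at line 4 remove [acjpn,plzl,pmwk] add [mij,xbtt,ohzle] -> 12 lines: tmpjb zipoz irpr pas nwax mij xbtt ohzle idine mmf roo chfgl
Hunk 3: at line 5 remove [mij,xbtt,ohzle] add [rfchr] -> 10 lines: tmpjb zipoz irpr pas nwax rfchr idine mmf roo chfgl
Hunk 4: at line 4 remove [rfchr,idine] add [slszy] -> 9 lines: tmpjb zipoz irpr pas nwax slszy mmf roo chfgl
Hunk 5: at line 2 remove [pas,nwax,slszy] add [zlh,nlbpk] -> 8 lines: tmpjb zipoz irpr zlh nlbpk mmf roo chfgl
Hunk 6: at line 4 remove [nlbpk,mmf,roo] add [bib] -> 6 lines: tmpjb zipoz irpr zlh bib chfgl
Final line count: 6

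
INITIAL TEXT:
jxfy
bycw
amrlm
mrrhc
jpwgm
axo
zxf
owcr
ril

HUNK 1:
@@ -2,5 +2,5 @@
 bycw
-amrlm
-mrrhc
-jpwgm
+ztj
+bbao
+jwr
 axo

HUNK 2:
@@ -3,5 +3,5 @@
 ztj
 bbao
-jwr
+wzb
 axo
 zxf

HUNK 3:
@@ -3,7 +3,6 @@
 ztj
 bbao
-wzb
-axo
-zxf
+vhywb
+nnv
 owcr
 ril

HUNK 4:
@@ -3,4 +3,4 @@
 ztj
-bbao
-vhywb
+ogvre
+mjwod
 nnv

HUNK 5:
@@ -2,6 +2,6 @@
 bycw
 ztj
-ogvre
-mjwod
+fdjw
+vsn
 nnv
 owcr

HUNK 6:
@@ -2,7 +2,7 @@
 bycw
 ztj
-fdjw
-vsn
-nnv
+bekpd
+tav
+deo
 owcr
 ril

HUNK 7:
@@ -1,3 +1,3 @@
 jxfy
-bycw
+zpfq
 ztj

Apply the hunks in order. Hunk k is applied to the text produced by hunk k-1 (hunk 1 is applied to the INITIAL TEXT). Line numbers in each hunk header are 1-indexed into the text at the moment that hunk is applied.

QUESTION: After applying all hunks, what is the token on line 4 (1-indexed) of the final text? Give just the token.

Answer: bekpd

Derivation:
Hunk 1: at line 2 remove [amrlm,mrrhc,jpwgm] add [ztj,bbao,jwr] -> 9 lines: jxfy bycw ztj bbao jwr axo zxf owcr ril
Hunk 2: at line 3 remove [jwr] add [wzb] -> 9 lines: jxfy bycw ztj bbao wzb axo zxf owcr ril
Hunk 3: at line 3 remove [wzb,axo,zxf] add [vhywb,nnv] -> 8 lines: jxfy bycw ztj bbao vhywb nnv owcr ril
Hunk 4: at line 3 remove [bbao,vhywb] add [ogvre,mjwod] -> 8 lines: jxfy bycw ztj ogvre mjwod nnv owcr ril
Hunk 5: at line 2 remove [ogvre,mjwod] add [fdjw,vsn] -> 8 lines: jxfy bycw ztj fdjw vsn nnv owcr ril
Hunk 6: at line 2 remove [fdjw,vsn,nnv] add [bekpd,tav,deo] -> 8 lines: jxfy bycw ztj bekpd tav deo owcr ril
Hunk 7: at line 1 remove [bycw] add [zpfq] -> 8 lines: jxfy zpfq ztj bekpd tav deo owcr ril
Final line 4: bekpd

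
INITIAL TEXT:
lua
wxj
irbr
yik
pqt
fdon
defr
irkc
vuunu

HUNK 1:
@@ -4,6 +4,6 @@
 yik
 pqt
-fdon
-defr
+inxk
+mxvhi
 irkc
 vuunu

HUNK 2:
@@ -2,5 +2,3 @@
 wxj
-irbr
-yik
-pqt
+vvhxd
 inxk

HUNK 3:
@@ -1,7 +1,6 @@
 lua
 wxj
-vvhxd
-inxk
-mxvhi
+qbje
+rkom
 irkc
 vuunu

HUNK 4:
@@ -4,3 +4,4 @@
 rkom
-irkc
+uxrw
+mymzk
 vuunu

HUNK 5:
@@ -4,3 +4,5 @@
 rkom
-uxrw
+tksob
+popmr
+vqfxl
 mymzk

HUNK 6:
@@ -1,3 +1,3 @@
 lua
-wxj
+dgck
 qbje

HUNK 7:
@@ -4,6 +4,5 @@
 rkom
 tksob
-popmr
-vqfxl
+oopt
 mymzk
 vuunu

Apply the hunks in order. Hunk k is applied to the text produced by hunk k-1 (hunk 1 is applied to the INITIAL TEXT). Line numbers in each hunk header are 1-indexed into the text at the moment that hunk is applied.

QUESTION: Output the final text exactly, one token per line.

Hunk 1: at line 4 remove [fdon,defr] add [inxk,mxvhi] -> 9 lines: lua wxj irbr yik pqt inxk mxvhi irkc vuunu
Hunk 2: at line 2 remove [irbr,yik,pqt] add [vvhxd] -> 7 lines: lua wxj vvhxd inxk mxvhi irkc vuunu
Hunk 3: at line 1 remove [vvhxd,inxk,mxvhi] add [qbje,rkom] -> 6 lines: lua wxj qbje rkom irkc vuunu
Hunk 4: at line 4 remove [irkc] add [uxrw,mymzk] -> 7 lines: lua wxj qbje rkom uxrw mymzk vuunu
Hunk 5: at line 4 remove [uxrw] add [tksob,popmr,vqfxl] -> 9 lines: lua wxj qbje rkom tksob popmr vqfxl mymzk vuunu
Hunk 6: at line 1 remove [wxj] add [dgck] -> 9 lines: lua dgck qbje rkom tksob popmr vqfxl mymzk vuunu
Hunk 7: at line 4 remove [popmr,vqfxl] add [oopt] -> 8 lines: lua dgck qbje rkom tksob oopt mymzk vuunu

Answer: lua
dgck
qbje
rkom
tksob
oopt
mymzk
vuunu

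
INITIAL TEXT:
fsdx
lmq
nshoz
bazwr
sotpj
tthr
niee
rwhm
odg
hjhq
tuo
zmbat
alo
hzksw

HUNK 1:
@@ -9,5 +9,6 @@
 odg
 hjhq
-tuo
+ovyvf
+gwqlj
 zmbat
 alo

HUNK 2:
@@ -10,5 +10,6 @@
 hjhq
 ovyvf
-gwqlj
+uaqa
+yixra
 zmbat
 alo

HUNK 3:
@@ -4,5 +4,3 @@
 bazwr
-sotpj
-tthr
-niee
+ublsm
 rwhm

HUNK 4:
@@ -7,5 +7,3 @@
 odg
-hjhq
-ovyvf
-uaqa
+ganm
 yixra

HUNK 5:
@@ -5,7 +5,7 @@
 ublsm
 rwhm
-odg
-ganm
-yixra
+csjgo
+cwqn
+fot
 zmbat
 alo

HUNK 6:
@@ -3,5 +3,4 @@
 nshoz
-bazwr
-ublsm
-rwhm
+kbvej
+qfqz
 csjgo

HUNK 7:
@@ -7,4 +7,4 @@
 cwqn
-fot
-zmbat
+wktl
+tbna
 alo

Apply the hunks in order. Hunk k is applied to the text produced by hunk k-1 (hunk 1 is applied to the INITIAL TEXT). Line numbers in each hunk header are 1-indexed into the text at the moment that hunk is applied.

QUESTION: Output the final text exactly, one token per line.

Hunk 1: at line 9 remove [tuo] add [ovyvf,gwqlj] -> 15 lines: fsdx lmq nshoz bazwr sotpj tthr niee rwhm odg hjhq ovyvf gwqlj zmbat alo hzksw
Hunk 2: at line 10 remove [gwqlj] add [uaqa,yixra] -> 16 lines: fsdx lmq nshoz bazwr sotpj tthr niee rwhm odg hjhq ovyvf uaqa yixra zmbat alo hzksw
Hunk 3: at line 4 remove [sotpj,tthr,niee] add [ublsm] -> 14 lines: fsdx lmq nshoz bazwr ublsm rwhm odg hjhq ovyvf uaqa yixra zmbat alo hzksw
Hunk 4: at line 7 remove [hjhq,ovyvf,uaqa] add [ganm] -> 12 lines: fsdx lmq nshoz bazwr ublsm rwhm odg ganm yixra zmbat alo hzksw
Hunk 5: at line 5 remove [odg,ganm,yixra] add [csjgo,cwqn,fot] -> 12 lines: fsdx lmq nshoz bazwr ublsm rwhm csjgo cwqn fot zmbat alo hzksw
Hunk 6: at line 3 remove [bazwr,ublsm,rwhm] add [kbvej,qfqz] -> 11 lines: fsdx lmq nshoz kbvej qfqz csjgo cwqn fot zmbat alo hzksw
Hunk 7: at line 7 remove [fot,zmbat] add [wktl,tbna] -> 11 lines: fsdx lmq nshoz kbvej qfqz csjgo cwqn wktl tbna alo hzksw

Answer: fsdx
lmq
nshoz
kbvej
qfqz
csjgo
cwqn
wktl
tbna
alo
hzksw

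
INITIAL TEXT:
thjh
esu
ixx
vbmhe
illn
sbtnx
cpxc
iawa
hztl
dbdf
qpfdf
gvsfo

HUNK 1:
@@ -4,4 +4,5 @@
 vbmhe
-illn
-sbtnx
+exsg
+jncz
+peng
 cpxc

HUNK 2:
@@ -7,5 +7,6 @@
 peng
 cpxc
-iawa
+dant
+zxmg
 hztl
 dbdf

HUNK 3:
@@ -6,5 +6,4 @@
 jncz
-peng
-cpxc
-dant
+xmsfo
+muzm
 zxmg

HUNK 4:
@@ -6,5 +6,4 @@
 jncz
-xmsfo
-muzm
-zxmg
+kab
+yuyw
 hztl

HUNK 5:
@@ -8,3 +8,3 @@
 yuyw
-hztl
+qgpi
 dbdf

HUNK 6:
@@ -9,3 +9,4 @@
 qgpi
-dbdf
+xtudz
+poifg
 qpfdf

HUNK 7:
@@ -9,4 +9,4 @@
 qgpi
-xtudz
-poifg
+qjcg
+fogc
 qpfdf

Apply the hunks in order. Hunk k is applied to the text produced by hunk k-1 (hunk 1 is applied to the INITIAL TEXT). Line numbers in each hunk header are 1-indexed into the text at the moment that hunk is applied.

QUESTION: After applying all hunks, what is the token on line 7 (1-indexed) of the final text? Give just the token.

Hunk 1: at line 4 remove [illn,sbtnx] add [exsg,jncz,peng] -> 13 lines: thjh esu ixx vbmhe exsg jncz peng cpxc iawa hztl dbdf qpfdf gvsfo
Hunk 2: at line 7 remove [iawa] add [dant,zxmg] -> 14 lines: thjh esu ixx vbmhe exsg jncz peng cpxc dant zxmg hztl dbdf qpfdf gvsfo
Hunk 3: at line 6 remove [peng,cpxc,dant] add [xmsfo,muzm] -> 13 lines: thjh esu ixx vbmhe exsg jncz xmsfo muzm zxmg hztl dbdf qpfdf gvsfo
Hunk 4: at line 6 remove [xmsfo,muzm,zxmg] add [kab,yuyw] -> 12 lines: thjh esu ixx vbmhe exsg jncz kab yuyw hztl dbdf qpfdf gvsfo
Hunk 5: at line 8 remove [hztl] add [qgpi] -> 12 lines: thjh esu ixx vbmhe exsg jncz kab yuyw qgpi dbdf qpfdf gvsfo
Hunk 6: at line 9 remove [dbdf] add [xtudz,poifg] -> 13 lines: thjh esu ixx vbmhe exsg jncz kab yuyw qgpi xtudz poifg qpfdf gvsfo
Hunk 7: at line 9 remove [xtudz,poifg] add [qjcg,fogc] -> 13 lines: thjh esu ixx vbmhe exsg jncz kab yuyw qgpi qjcg fogc qpfdf gvsfo
Final line 7: kab

Answer: kab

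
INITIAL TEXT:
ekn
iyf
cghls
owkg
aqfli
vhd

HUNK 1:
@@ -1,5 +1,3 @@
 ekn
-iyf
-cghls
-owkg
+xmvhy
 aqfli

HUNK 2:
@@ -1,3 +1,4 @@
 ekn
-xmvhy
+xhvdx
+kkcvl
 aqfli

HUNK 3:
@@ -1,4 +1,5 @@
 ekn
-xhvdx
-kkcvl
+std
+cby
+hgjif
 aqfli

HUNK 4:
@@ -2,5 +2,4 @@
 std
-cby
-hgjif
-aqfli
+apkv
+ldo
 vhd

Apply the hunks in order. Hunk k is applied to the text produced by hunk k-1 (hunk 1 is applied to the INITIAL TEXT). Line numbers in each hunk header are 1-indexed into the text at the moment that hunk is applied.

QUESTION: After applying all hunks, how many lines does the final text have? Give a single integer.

Hunk 1: at line 1 remove [iyf,cghls,owkg] add [xmvhy] -> 4 lines: ekn xmvhy aqfli vhd
Hunk 2: at line 1 remove [xmvhy] add [xhvdx,kkcvl] -> 5 lines: ekn xhvdx kkcvl aqfli vhd
Hunk 3: at line 1 remove [xhvdx,kkcvl] add [std,cby,hgjif] -> 6 lines: ekn std cby hgjif aqfli vhd
Hunk 4: at line 2 remove [cby,hgjif,aqfli] add [apkv,ldo] -> 5 lines: ekn std apkv ldo vhd
Final line count: 5

Answer: 5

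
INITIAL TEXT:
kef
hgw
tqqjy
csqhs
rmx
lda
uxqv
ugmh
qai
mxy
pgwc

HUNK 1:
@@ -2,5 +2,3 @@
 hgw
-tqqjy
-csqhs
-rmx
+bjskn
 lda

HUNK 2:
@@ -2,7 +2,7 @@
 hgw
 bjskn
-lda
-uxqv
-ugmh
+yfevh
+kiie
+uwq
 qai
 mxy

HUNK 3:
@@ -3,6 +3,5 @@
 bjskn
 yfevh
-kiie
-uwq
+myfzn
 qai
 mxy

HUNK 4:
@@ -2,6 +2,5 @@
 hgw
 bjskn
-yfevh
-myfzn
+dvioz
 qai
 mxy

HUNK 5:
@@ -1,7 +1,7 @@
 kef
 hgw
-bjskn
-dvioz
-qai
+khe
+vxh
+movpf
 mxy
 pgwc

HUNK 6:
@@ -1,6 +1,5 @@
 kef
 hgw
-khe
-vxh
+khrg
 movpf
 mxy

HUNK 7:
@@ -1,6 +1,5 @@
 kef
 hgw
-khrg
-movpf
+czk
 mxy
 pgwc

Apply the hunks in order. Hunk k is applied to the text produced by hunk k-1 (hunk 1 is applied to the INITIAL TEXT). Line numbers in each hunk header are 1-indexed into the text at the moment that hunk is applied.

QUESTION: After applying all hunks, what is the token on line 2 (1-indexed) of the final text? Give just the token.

Answer: hgw

Derivation:
Hunk 1: at line 2 remove [tqqjy,csqhs,rmx] add [bjskn] -> 9 lines: kef hgw bjskn lda uxqv ugmh qai mxy pgwc
Hunk 2: at line 2 remove [lda,uxqv,ugmh] add [yfevh,kiie,uwq] -> 9 lines: kef hgw bjskn yfevh kiie uwq qai mxy pgwc
Hunk 3: at line 3 remove [kiie,uwq] add [myfzn] -> 8 lines: kef hgw bjskn yfevh myfzn qai mxy pgwc
Hunk 4: at line 2 remove [yfevh,myfzn] add [dvioz] -> 7 lines: kef hgw bjskn dvioz qai mxy pgwc
Hunk 5: at line 1 remove [bjskn,dvioz,qai] add [khe,vxh,movpf] -> 7 lines: kef hgw khe vxh movpf mxy pgwc
Hunk 6: at line 1 remove [khe,vxh] add [khrg] -> 6 lines: kef hgw khrg movpf mxy pgwc
Hunk 7: at line 1 remove [khrg,movpf] add [czk] -> 5 lines: kef hgw czk mxy pgwc
Final line 2: hgw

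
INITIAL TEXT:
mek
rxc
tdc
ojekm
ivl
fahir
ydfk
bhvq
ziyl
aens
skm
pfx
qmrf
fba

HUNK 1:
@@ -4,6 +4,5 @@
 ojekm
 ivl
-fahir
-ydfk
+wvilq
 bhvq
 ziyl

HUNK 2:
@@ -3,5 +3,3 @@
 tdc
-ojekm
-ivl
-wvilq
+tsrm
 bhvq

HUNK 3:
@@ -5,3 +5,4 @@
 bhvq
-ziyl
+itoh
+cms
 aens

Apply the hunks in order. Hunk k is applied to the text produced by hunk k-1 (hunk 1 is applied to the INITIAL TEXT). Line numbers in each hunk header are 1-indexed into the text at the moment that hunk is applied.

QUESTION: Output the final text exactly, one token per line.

Hunk 1: at line 4 remove [fahir,ydfk] add [wvilq] -> 13 lines: mek rxc tdc ojekm ivl wvilq bhvq ziyl aens skm pfx qmrf fba
Hunk 2: at line 3 remove [ojekm,ivl,wvilq] add [tsrm] -> 11 lines: mek rxc tdc tsrm bhvq ziyl aens skm pfx qmrf fba
Hunk 3: at line 5 remove [ziyl] add [itoh,cms] -> 12 lines: mek rxc tdc tsrm bhvq itoh cms aens skm pfx qmrf fba

Answer: mek
rxc
tdc
tsrm
bhvq
itoh
cms
aens
skm
pfx
qmrf
fba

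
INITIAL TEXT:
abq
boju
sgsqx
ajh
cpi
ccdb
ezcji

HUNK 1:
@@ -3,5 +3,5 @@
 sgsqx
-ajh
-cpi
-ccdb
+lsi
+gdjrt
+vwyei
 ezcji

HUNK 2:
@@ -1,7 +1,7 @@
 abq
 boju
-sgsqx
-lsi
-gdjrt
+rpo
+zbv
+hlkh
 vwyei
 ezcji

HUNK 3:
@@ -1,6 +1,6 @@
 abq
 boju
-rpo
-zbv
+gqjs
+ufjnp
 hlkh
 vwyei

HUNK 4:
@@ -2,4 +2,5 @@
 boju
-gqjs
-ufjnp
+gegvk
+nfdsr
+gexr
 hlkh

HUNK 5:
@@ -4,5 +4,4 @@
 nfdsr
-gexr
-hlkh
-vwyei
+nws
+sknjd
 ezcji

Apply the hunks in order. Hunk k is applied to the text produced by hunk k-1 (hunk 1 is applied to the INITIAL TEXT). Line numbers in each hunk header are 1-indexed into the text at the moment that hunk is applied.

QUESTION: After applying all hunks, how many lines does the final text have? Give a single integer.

Answer: 7

Derivation:
Hunk 1: at line 3 remove [ajh,cpi,ccdb] add [lsi,gdjrt,vwyei] -> 7 lines: abq boju sgsqx lsi gdjrt vwyei ezcji
Hunk 2: at line 1 remove [sgsqx,lsi,gdjrt] add [rpo,zbv,hlkh] -> 7 lines: abq boju rpo zbv hlkh vwyei ezcji
Hunk 3: at line 1 remove [rpo,zbv] add [gqjs,ufjnp] -> 7 lines: abq boju gqjs ufjnp hlkh vwyei ezcji
Hunk 4: at line 2 remove [gqjs,ufjnp] add [gegvk,nfdsr,gexr] -> 8 lines: abq boju gegvk nfdsr gexr hlkh vwyei ezcji
Hunk 5: at line 4 remove [gexr,hlkh,vwyei] add [nws,sknjd] -> 7 lines: abq boju gegvk nfdsr nws sknjd ezcji
Final line count: 7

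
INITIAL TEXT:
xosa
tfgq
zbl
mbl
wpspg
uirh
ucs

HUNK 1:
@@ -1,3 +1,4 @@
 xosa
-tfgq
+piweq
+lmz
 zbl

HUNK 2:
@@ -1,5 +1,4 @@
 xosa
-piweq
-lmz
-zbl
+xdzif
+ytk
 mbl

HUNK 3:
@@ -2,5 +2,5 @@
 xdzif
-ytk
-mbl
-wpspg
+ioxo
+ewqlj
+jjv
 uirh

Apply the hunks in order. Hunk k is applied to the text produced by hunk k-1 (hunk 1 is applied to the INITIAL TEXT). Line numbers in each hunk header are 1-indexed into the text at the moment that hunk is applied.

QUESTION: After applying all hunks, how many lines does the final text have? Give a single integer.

Answer: 7

Derivation:
Hunk 1: at line 1 remove [tfgq] add [piweq,lmz] -> 8 lines: xosa piweq lmz zbl mbl wpspg uirh ucs
Hunk 2: at line 1 remove [piweq,lmz,zbl] add [xdzif,ytk] -> 7 lines: xosa xdzif ytk mbl wpspg uirh ucs
Hunk 3: at line 2 remove [ytk,mbl,wpspg] add [ioxo,ewqlj,jjv] -> 7 lines: xosa xdzif ioxo ewqlj jjv uirh ucs
Final line count: 7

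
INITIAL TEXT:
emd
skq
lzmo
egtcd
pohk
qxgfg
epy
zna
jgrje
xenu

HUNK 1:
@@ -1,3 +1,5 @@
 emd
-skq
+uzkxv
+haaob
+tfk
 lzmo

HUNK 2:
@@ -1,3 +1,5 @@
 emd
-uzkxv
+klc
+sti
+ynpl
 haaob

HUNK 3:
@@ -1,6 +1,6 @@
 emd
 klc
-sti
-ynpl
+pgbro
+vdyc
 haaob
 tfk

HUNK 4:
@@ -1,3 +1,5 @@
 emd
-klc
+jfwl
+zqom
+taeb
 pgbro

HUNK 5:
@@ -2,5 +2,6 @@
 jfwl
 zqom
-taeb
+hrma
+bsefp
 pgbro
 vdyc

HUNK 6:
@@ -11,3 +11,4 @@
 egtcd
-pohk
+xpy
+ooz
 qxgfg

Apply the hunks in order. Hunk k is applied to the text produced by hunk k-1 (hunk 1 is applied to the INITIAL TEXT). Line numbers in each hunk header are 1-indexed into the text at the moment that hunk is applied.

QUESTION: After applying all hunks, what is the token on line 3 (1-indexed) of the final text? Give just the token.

Hunk 1: at line 1 remove [skq] add [uzkxv,haaob,tfk] -> 12 lines: emd uzkxv haaob tfk lzmo egtcd pohk qxgfg epy zna jgrje xenu
Hunk 2: at line 1 remove [uzkxv] add [klc,sti,ynpl] -> 14 lines: emd klc sti ynpl haaob tfk lzmo egtcd pohk qxgfg epy zna jgrje xenu
Hunk 3: at line 1 remove [sti,ynpl] add [pgbro,vdyc] -> 14 lines: emd klc pgbro vdyc haaob tfk lzmo egtcd pohk qxgfg epy zna jgrje xenu
Hunk 4: at line 1 remove [klc] add [jfwl,zqom,taeb] -> 16 lines: emd jfwl zqom taeb pgbro vdyc haaob tfk lzmo egtcd pohk qxgfg epy zna jgrje xenu
Hunk 5: at line 2 remove [taeb] add [hrma,bsefp] -> 17 lines: emd jfwl zqom hrma bsefp pgbro vdyc haaob tfk lzmo egtcd pohk qxgfg epy zna jgrje xenu
Hunk 6: at line 11 remove [pohk] add [xpy,ooz] -> 18 lines: emd jfwl zqom hrma bsefp pgbro vdyc haaob tfk lzmo egtcd xpy ooz qxgfg epy zna jgrje xenu
Final line 3: zqom

Answer: zqom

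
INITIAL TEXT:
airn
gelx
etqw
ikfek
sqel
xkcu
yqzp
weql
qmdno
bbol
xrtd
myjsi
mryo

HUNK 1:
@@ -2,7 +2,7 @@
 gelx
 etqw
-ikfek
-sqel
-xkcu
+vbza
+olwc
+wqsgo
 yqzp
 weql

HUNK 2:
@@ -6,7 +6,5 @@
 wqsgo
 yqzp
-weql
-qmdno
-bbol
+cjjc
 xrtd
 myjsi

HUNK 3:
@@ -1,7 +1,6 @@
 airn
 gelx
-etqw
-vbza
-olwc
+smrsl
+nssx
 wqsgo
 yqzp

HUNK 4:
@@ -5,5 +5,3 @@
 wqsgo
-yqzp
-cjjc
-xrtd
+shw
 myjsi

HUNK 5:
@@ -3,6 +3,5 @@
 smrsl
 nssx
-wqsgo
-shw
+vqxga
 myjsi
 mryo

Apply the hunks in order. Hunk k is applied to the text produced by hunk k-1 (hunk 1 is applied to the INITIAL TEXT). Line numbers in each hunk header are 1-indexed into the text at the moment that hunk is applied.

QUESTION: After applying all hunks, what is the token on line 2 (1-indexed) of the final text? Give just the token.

Hunk 1: at line 2 remove [ikfek,sqel,xkcu] add [vbza,olwc,wqsgo] -> 13 lines: airn gelx etqw vbza olwc wqsgo yqzp weql qmdno bbol xrtd myjsi mryo
Hunk 2: at line 6 remove [weql,qmdno,bbol] add [cjjc] -> 11 lines: airn gelx etqw vbza olwc wqsgo yqzp cjjc xrtd myjsi mryo
Hunk 3: at line 1 remove [etqw,vbza,olwc] add [smrsl,nssx] -> 10 lines: airn gelx smrsl nssx wqsgo yqzp cjjc xrtd myjsi mryo
Hunk 4: at line 5 remove [yqzp,cjjc,xrtd] add [shw] -> 8 lines: airn gelx smrsl nssx wqsgo shw myjsi mryo
Hunk 5: at line 3 remove [wqsgo,shw] add [vqxga] -> 7 lines: airn gelx smrsl nssx vqxga myjsi mryo
Final line 2: gelx

Answer: gelx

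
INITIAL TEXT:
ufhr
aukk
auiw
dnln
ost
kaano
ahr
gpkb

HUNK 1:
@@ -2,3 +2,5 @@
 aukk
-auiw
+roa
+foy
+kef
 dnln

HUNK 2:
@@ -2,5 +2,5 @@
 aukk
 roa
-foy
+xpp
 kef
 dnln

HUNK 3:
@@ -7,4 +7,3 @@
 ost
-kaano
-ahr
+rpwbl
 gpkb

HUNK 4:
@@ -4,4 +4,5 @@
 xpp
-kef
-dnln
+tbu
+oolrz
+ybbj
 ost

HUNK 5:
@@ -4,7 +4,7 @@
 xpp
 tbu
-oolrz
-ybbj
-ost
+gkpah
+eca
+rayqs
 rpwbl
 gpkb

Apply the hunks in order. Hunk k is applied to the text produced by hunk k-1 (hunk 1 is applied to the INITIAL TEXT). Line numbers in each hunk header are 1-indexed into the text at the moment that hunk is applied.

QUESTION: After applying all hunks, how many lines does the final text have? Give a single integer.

Hunk 1: at line 2 remove [auiw] add [roa,foy,kef] -> 10 lines: ufhr aukk roa foy kef dnln ost kaano ahr gpkb
Hunk 2: at line 2 remove [foy] add [xpp] -> 10 lines: ufhr aukk roa xpp kef dnln ost kaano ahr gpkb
Hunk 3: at line 7 remove [kaano,ahr] add [rpwbl] -> 9 lines: ufhr aukk roa xpp kef dnln ost rpwbl gpkb
Hunk 4: at line 4 remove [kef,dnln] add [tbu,oolrz,ybbj] -> 10 lines: ufhr aukk roa xpp tbu oolrz ybbj ost rpwbl gpkb
Hunk 5: at line 4 remove [oolrz,ybbj,ost] add [gkpah,eca,rayqs] -> 10 lines: ufhr aukk roa xpp tbu gkpah eca rayqs rpwbl gpkb
Final line count: 10

Answer: 10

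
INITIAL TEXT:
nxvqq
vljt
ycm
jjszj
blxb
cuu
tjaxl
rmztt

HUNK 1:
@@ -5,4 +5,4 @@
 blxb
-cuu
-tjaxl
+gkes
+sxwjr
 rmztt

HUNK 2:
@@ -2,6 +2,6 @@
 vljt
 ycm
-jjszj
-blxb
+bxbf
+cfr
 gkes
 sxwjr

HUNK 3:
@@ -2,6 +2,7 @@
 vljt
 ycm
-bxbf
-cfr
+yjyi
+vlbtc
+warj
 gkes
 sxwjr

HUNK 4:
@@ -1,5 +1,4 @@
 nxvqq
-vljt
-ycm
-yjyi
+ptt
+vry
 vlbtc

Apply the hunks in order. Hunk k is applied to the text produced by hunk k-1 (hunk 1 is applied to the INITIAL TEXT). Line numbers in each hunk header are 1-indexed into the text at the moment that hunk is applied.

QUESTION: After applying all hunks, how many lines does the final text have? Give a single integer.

Hunk 1: at line 5 remove [cuu,tjaxl] add [gkes,sxwjr] -> 8 lines: nxvqq vljt ycm jjszj blxb gkes sxwjr rmztt
Hunk 2: at line 2 remove [jjszj,blxb] add [bxbf,cfr] -> 8 lines: nxvqq vljt ycm bxbf cfr gkes sxwjr rmztt
Hunk 3: at line 2 remove [bxbf,cfr] add [yjyi,vlbtc,warj] -> 9 lines: nxvqq vljt ycm yjyi vlbtc warj gkes sxwjr rmztt
Hunk 4: at line 1 remove [vljt,ycm,yjyi] add [ptt,vry] -> 8 lines: nxvqq ptt vry vlbtc warj gkes sxwjr rmztt
Final line count: 8

Answer: 8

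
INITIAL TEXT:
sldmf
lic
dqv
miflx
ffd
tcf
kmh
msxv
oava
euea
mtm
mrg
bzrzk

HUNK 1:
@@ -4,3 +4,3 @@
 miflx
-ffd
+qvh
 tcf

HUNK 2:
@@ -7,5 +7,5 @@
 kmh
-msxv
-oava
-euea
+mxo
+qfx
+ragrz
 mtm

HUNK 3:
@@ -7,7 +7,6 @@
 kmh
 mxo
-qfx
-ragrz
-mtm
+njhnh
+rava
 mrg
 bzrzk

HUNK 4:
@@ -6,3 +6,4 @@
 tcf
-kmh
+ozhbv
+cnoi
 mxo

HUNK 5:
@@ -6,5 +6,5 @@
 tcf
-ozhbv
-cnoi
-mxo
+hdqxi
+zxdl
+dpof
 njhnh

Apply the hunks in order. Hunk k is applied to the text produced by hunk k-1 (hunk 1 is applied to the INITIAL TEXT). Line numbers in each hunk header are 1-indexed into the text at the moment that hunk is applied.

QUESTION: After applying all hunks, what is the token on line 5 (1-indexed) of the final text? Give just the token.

Answer: qvh

Derivation:
Hunk 1: at line 4 remove [ffd] add [qvh] -> 13 lines: sldmf lic dqv miflx qvh tcf kmh msxv oava euea mtm mrg bzrzk
Hunk 2: at line 7 remove [msxv,oava,euea] add [mxo,qfx,ragrz] -> 13 lines: sldmf lic dqv miflx qvh tcf kmh mxo qfx ragrz mtm mrg bzrzk
Hunk 3: at line 7 remove [qfx,ragrz,mtm] add [njhnh,rava] -> 12 lines: sldmf lic dqv miflx qvh tcf kmh mxo njhnh rava mrg bzrzk
Hunk 4: at line 6 remove [kmh] add [ozhbv,cnoi] -> 13 lines: sldmf lic dqv miflx qvh tcf ozhbv cnoi mxo njhnh rava mrg bzrzk
Hunk 5: at line 6 remove [ozhbv,cnoi,mxo] add [hdqxi,zxdl,dpof] -> 13 lines: sldmf lic dqv miflx qvh tcf hdqxi zxdl dpof njhnh rava mrg bzrzk
Final line 5: qvh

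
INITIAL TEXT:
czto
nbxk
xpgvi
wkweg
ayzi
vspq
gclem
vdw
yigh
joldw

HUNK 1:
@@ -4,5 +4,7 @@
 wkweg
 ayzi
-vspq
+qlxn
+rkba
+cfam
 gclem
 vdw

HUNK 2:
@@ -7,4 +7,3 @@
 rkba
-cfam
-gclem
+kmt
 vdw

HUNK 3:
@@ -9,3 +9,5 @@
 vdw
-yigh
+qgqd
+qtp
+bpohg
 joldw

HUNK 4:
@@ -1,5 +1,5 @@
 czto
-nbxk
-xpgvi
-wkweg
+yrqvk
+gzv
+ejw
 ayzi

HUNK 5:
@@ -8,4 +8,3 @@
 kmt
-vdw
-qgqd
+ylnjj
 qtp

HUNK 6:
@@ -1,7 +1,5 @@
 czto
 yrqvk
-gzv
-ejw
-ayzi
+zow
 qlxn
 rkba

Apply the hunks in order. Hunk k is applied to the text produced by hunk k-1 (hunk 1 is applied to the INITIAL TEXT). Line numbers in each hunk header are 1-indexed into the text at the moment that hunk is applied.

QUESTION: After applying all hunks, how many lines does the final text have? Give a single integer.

Hunk 1: at line 4 remove [vspq] add [qlxn,rkba,cfam] -> 12 lines: czto nbxk xpgvi wkweg ayzi qlxn rkba cfam gclem vdw yigh joldw
Hunk 2: at line 7 remove [cfam,gclem] add [kmt] -> 11 lines: czto nbxk xpgvi wkweg ayzi qlxn rkba kmt vdw yigh joldw
Hunk 3: at line 9 remove [yigh] add [qgqd,qtp,bpohg] -> 13 lines: czto nbxk xpgvi wkweg ayzi qlxn rkba kmt vdw qgqd qtp bpohg joldw
Hunk 4: at line 1 remove [nbxk,xpgvi,wkweg] add [yrqvk,gzv,ejw] -> 13 lines: czto yrqvk gzv ejw ayzi qlxn rkba kmt vdw qgqd qtp bpohg joldw
Hunk 5: at line 8 remove [vdw,qgqd] add [ylnjj] -> 12 lines: czto yrqvk gzv ejw ayzi qlxn rkba kmt ylnjj qtp bpohg joldw
Hunk 6: at line 1 remove [gzv,ejw,ayzi] add [zow] -> 10 lines: czto yrqvk zow qlxn rkba kmt ylnjj qtp bpohg joldw
Final line count: 10

Answer: 10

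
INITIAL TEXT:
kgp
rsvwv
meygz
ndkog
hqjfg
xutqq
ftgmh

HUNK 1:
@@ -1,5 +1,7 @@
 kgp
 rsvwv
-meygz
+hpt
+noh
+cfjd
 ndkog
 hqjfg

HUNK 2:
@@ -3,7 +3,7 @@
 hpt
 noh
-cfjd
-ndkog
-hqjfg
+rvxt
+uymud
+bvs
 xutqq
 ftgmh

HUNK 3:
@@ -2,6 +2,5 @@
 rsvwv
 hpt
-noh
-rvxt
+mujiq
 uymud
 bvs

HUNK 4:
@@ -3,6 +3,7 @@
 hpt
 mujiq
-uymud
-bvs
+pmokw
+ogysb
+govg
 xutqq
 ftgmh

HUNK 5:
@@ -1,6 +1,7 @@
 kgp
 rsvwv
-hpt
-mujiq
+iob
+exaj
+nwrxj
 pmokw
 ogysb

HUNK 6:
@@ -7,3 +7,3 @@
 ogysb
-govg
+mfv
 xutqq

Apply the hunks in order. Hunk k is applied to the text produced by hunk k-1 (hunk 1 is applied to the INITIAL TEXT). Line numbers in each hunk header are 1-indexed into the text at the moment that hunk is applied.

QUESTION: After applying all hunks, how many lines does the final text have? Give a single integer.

Answer: 10

Derivation:
Hunk 1: at line 1 remove [meygz] add [hpt,noh,cfjd] -> 9 lines: kgp rsvwv hpt noh cfjd ndkog hqjfg xutqq ftgmh
Hunk 2: at line 3 remove [cfjd,ndkog,hqjfg] add [rvxt,uymud,bvs] -> 9 lines: kgp rsvwv hpt noh rvxt uymud bvs xutqq ftgmh
Hunk 3: at line 2 remove [noh,rvxt] add [mujiq] -> 8 lines: kgp rsvwv hpt mujiq uymud bvs xutqq ftgmh
Hunk 4: at line 3 remove [uymud,bvs] add [pmokw,ogysb,govg] -> 9 lines: kgp rsvwv hpt mujiq pmokw ogysb govg xutqq ftgmh
Hunk 5: at line 1 remove [hpt,mujiq] add [iob,exaj,nwrxj] -> 10 lines: kgp rsvwv iob exaj nwrxj pmokw ogysb govg xutqq ftgmh
Hunk 6: at line 7 remove [govg] add [mfv] -> 10 lines: kgp rsvwv iob exaj nwrxj pmokw ogysb mfv xutqq ftgmh
Final line count: 10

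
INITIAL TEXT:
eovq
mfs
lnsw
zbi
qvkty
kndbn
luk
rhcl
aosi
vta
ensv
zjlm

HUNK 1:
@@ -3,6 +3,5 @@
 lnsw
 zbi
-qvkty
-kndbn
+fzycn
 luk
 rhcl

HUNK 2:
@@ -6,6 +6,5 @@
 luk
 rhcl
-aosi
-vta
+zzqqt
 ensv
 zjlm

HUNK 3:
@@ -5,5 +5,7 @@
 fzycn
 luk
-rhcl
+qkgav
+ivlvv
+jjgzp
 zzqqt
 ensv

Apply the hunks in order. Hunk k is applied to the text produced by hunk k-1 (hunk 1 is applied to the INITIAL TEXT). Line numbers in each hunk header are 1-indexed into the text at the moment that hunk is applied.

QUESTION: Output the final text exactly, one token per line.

Answer: eovq
mfs
lnsw
zbi
fzycn
luk
qkgav
ivlvv
jjgzp
zzqqt
ensv
zjlm

Derivation:
Hunk 1: at line 3 remove [qvkty,kndbn] add [fzycn] -> 11 lines: eovq mfs lnsw zbi fzycn luk rhcl aosi vta ensv zjlm
Hunk 2: at line 6 remove [aosi,vta] add [zzqqt] -> 10 lines: eovq mfs lnsw zbi fzycn luk rhcl zzqqt ensv zjlm
Hunk 3: at line 5 remove [rhcl] add [qkgav,ivlvv,jjgzp] -> 12 lines: eovq mfs lnsw zbi fzycn luk qkgav ivlvv jjgzp zzqqt ensv zjlm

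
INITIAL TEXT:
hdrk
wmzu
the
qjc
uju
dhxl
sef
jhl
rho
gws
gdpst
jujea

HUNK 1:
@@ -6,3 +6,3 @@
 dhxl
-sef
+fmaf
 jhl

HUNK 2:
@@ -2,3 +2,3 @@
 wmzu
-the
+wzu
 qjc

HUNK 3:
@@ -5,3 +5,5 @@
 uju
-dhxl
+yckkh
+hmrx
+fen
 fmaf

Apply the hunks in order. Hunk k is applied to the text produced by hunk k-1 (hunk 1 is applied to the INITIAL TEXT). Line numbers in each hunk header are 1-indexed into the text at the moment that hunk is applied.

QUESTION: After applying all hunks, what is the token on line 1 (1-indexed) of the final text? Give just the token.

Hunk 1: at line 6 remove [sef] add [fmaf] -> 12 lines: hdrk wmzu the qjc uju dhxl fmaf jhl rho gws gdpst jujea
Hunk 2: at line 2 remove [the] add [wzu] -> 12 lines: hdrk wmzu wzu qjc uju dhxl fmaf jhl rho gws gdpst jujea
Hunk 3: at line 5 remove [dhxl] add [yckkh,hmrx,fen] -> 14 lines: hdrk wmzu wzu qjc uju yckkh hmrx fen fmaf jhl rho gws gdpst jujea
Final line 1: hdrk

Answer: hdrk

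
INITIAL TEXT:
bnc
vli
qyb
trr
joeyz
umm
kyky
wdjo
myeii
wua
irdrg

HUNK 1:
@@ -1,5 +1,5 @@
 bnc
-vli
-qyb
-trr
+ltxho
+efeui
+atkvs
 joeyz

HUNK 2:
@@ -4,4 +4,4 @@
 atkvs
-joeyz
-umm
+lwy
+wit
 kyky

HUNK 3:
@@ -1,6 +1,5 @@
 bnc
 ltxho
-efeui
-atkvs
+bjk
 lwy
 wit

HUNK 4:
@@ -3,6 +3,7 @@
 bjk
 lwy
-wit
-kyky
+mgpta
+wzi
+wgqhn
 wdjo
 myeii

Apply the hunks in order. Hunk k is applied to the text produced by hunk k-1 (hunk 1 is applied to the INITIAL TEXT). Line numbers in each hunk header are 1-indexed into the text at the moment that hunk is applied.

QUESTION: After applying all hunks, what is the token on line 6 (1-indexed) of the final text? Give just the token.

Hunk 1: at line 1 remove [vli,qyb,trr] add [ltxho,efeui,atkvs] -> 11 lines: bnc ltxho efeui atkvs joeyz umm kyky wdjo myeii wua irdrg
Hunk 2: at line 4 remove [joeyz,umm] add [lwy,wit] -> 11 lines: bnc ltxho efeui atkvs lwy wit kyky wdjo myeii wua irdrg
Hunk 3: at line 1 remove [efeui,atkvs] add [bjk] -> 10 lines: bnc ltxho bjk lwy wit kyky wdjo myeii wua irdrg
Hunk 4: at line 3 remove [wit,kyky] add [mgpta,wzi,wgqhn] -> 11 lines: bnc ltxho bjk lwy mgpta wzi wgqhn wdjo myeii wua irdrg
Final line 6: wzi

Answer: wzi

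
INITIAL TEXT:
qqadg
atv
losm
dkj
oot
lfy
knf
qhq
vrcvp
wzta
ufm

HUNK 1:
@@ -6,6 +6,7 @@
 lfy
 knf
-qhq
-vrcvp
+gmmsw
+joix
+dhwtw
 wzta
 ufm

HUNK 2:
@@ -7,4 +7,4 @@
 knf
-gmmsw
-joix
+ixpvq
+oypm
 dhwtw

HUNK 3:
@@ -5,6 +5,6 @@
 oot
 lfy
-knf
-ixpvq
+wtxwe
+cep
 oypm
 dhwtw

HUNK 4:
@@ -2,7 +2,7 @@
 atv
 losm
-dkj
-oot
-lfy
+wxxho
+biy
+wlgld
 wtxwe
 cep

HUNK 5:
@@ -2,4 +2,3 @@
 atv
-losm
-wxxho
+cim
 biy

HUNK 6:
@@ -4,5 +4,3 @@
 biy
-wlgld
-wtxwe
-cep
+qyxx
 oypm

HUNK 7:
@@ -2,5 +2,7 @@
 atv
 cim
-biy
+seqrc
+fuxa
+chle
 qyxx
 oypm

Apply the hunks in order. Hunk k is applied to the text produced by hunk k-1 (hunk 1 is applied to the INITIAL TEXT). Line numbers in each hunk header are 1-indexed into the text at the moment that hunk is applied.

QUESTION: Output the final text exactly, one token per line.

Answer: qqadg
atv
cim
seqrc
fuxa
chle
qyxx
oypm
dhwtw
wzta
ufm

Derivation:
Hunk 1: at line 6 remove [qhq,vrcvp] add [gmmsw,joix,dhwtw] -> 12 lines: qqadg atv losm dkj oot lfy knf gmmsw joix dhwtw wzta ufm
Hunk 2: at line 7 remove [gmmsw,joix] add [ixpvq,oypm] -> 12 lines: qqadg atv losm dkj oot lfy knf ixpvq oypm dhwtw wzta ufm
Hunk 3: at line 5 remove [knf,ixpvq] add [wtxwe,cep] -> 12 lines: qqadg atv losm dkj oot lfy wtxwe cep oypm dhwtw wzta ufm
Hunk 4: at line 2 remove [dkj,oot,lfy] add [wxxho,biy,wlgld] -> 12 lines: qqadg atv losm wxxho biy wlgld wtxwe cep oypm dhwtw wzta ufm
Hunk 5: at line 2 remove [losm,wxxho] add [cim] -> 11 lines: qqadg atv cim biy wlgld wtxwe cep oypm dhwtw wzta ufm
Hunk 6: at line 4 remove [wlgld,wtxwe,cep] add [qyxx] -> 9 lines: qqadg atv cim biy qyxx oypm dhwtw wzta ufm
Hunk 7: at line 2 remove [biy] add [seqrc,fuxa,chle] -> 11 lines: qqadg atv cim seqrc fuxa chle qyxx oypm dhwtw wzta ufm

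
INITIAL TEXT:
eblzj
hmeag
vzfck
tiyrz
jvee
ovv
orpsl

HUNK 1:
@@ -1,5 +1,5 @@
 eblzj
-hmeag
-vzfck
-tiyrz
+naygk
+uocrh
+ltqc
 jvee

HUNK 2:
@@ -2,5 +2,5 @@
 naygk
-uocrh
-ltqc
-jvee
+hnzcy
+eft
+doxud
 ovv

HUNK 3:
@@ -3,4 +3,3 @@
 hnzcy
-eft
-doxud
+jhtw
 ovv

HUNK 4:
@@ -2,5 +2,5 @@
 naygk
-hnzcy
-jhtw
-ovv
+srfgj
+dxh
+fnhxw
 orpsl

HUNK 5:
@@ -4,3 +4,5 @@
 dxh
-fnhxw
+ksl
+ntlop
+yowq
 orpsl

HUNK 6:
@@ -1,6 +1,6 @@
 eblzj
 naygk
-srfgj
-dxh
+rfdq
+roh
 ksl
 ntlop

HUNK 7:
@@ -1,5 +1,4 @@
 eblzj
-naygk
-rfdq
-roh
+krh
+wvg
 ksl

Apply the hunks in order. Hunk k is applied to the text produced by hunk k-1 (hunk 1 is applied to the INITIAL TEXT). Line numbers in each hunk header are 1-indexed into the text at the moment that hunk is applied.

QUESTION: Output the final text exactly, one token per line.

Answer: eblzj
krh
wvg
ksl
ntlop
yowq
orpsl

Derivation:
Hunk 1: at line 1 remove [hmeag,vzfck,tiyrz] add [naygk,uocrh,ltqc] -> 7 lines: eblzj naygk uocrh ltqc jvee ovv orpsl
Hunk 2: at line 2 remove [uocrh,ltqc,jvee] add [hnzcy,eft,doxud] -> 7 lines: eblzj naygk hnzcy eft doxud ovv orpsl
Hunk 3: at line 3 remove [eft,doxud] add [jhtw] -> 6 lines: eblzj naygk hnzcy jhtw ovv orpsl
Hunk 4: at line 2 remove [hnzcy,jhtw,ovv] add [srfgj,dxh,fnhxw] -> 6 lines: eblzj naygk srfgj dxh fnhxw orpsl
Hunk 5: at line 4 remove [fnhxw] add [ksl,ntlop,yowq] -> 8 lines: eblzj naygk srfgj dxh ksl ntlop yowq orpsl
Hunk 6: at line 1 remove [srfgj,dxh] add [rfdq,roh] -> 8 lines: eblzj naygk rfdq roh ksl ntlop yowq orpsl
Hunk 7: at line 1 remove [naygk,rfdq,roh] add [krh,wvg] -> 7 lines: eblzj krh wvg ksl ntlop yowq orpsl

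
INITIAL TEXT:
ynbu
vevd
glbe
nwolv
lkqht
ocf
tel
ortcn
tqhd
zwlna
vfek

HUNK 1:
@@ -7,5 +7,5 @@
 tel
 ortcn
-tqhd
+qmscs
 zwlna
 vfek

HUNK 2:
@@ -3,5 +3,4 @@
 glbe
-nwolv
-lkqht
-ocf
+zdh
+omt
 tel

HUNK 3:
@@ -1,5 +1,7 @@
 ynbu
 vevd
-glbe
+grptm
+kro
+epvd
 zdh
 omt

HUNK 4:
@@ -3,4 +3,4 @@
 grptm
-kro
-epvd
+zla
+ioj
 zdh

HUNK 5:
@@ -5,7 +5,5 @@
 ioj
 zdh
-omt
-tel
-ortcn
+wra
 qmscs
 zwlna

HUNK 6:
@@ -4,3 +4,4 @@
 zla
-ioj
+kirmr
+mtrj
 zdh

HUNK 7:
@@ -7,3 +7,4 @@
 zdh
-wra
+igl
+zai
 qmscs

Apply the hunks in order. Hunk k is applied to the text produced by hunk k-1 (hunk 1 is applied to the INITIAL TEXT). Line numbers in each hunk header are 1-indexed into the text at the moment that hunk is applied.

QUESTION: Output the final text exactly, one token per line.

Hunk 1: at line 7 remove [tqhd] add [qmscs] -> 11 lines: ynbu vevd glbe nwolv lkqht ocf tel ortcn qmscs zwlna vfek
Hunk 2: at line 3 remove [nwolv,lkqht,ocf] add [zdh,omt] -> 10 lines: ynbu vevd glbe zdh omt tel ortcn qmscs zwlna vfek
Hunk 3: at line 1 remove [glbe] add [grptm,kro,epvd] -> 12 lines: ynbu vevd grptm kro epvd zdh omt tel ortcn qmscs zwlna vfek
Hunk 4: at line 3 remove [kro,epvd] add [zla,ioj] -> 12 lines: ynbu vevd grptm zla ioj zdh omt tel ortcn qmscs zwlna vfek
Hunk 5: at line 5 remove [omt,tel,ortcn] add [wra] -> 10 lines: ynbu vevd grptm zla ioj zdh wra qmscs zwlna vfek
Hunk 6: at line 4 remove [ioj] add [kirmr,mtrj] -> 11 lines: ynbu vevd grptm zla kirmr mtrj zdh wra qmscs zwlna vfek
Hunk 7: at line 7 remove [wra] add [igl,zai] -> 12 lines: ynbu vevd grptm zla kirmr mtrj zdh igl zai qmscs zwlna vfek

Answer: ynbu
vevd
grptm
zla
kirmr
mtrj
zdh
igl
zai
qmscs
zwlna
vfek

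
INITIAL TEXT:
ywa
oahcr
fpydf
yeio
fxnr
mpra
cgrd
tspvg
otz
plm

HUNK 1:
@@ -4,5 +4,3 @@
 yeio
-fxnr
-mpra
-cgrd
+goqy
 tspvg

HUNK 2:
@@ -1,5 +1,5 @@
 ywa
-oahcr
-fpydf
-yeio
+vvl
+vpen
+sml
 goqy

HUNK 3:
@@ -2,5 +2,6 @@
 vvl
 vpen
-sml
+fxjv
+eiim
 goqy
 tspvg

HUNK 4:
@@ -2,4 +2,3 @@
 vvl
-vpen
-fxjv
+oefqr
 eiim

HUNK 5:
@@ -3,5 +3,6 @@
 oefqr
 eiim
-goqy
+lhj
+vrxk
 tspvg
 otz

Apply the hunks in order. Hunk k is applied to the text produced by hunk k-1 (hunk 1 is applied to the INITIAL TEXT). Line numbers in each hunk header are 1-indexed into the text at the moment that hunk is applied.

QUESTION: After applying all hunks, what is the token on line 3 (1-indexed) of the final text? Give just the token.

Hunk 1: at line 4 remove [fxnr,mpra,cgrd] add [goqy] -> 8 lines: ywa oahcr fpydf yeio goqy tspvg otz plm
Hunk 2: at line 1 remove [oahcr,fpydf,yeio] add [vvl,vpen,sml] -> 8 lines: ywa vvl vpen sml goqy tspvg otz plm
Hunk 3: at line 2 remove [sml] add [fxjv,eiim] -> 9 lines: ywa vvl vpen fxjv eiim goqy tspvg otz plm
Hunk 4: at line 2 remove [vpen,fxjv] add [oefqr] -> 8 lines: ywa vvl oefqr eiim goqy tspvg otz plm
Hunk 5: at line 3 remove [goqy] add [lhj,vrxk] -> 9 lines: ywa vvl oefqr eiim lhj vrxk tspvg otz plm
Final line 3: oefqr

Answer: oefqr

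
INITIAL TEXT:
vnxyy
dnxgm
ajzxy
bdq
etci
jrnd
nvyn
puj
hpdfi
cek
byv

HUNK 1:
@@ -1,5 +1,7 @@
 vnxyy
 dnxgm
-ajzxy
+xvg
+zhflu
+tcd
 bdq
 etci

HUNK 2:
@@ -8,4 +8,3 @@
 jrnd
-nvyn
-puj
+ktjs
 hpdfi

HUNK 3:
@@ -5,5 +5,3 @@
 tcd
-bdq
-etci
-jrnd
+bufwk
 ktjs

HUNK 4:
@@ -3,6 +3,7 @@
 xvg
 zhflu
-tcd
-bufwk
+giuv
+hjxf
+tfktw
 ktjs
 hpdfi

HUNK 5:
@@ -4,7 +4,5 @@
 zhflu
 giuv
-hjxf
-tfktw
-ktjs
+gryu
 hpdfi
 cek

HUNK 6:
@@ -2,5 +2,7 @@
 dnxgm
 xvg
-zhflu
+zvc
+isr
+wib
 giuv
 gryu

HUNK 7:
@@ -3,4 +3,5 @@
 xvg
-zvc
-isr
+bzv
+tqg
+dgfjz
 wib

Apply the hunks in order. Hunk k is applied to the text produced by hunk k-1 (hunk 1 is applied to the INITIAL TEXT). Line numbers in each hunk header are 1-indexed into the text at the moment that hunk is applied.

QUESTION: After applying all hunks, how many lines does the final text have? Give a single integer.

Answer: 12

Derivation:
Hunk 1: at line 1 remove [ajzxy] add [xvg,zhflu,tcd] -> 13 lines: vnxyy dnxgm xvg zhflu tcd bdq etci jrnd nvyn puj hpdfi cek byv
Hunk 2: at line 8 remove [nvyn,puj] add [ktjs] -> 12 lines: vnxyy dnxgm xvg zhflu tcd bdq etci jrnd ktjs hpdfi cek byv
Hunk 3: at line 5 remove [bdq,etci,jrnd] add [bufwk] -> 10 lines: vnxyy dnxgm xvg zhflu tcd bufwk ktjs hpdfi cek byv
Hunk 4: at line 3 remove [tcd,bufwk] add [giuv,hjxf,tfktw] -> 11 lines: vnxyy dnxgm xvg zhflu giuv hjxf tfktw ktjs hpdfi cek byv
Hunk 5: at line 4 remove [hjxf,tfktw,ktjs] add [gryu] -> 9 lines: vnxyy dnxgm xvg zhflu giuv gryu hpdfi cek byv
Hunk 6: at line 2 remove [zhflu] add [zvc,isr,wib] -> 11 lines: vnxyy dnxgm xvg zvc isr wib giuv gryu hpdfi cek byv
Hunk 7: at line 3 remove [zvc,isr] add [bzv,tqg,dgfjz] -> 12 lines: vnxyy dnxgm xvg bzv tqg dgfjz wib giuv gryu hpdfi cek byv
Final line count: 12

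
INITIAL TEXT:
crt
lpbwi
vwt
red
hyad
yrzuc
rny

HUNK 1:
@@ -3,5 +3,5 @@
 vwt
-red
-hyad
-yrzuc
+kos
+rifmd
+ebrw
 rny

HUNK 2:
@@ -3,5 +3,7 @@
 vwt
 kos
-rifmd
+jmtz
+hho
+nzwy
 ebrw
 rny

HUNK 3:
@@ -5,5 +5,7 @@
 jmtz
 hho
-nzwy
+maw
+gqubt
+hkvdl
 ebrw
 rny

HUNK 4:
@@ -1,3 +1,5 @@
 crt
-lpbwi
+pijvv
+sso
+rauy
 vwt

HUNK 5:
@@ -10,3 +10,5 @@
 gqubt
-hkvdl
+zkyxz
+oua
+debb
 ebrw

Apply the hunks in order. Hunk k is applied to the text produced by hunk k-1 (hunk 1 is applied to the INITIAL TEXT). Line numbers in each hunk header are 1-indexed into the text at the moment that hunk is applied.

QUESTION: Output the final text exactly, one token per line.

Hunk 1: at line 3 remove [red,hyad,yrzuc] add [kos,rifmd,ebrw] -> 7 lines: crt lpbwi vwt kos rifmd ebrw rny
Hunk 2: at line 3 remove [rifmd] add [jmtz,hho,nzwy] -> 9 lines: crt lpbwi vwt kos jmtz hho nzwy ebrw rny
Hunk 3: at line 5 remove [nzwy] add [maw,gqubt,hkvdl] -> 11 lines: crt lpbwi vwt kos jmtz hho maw gqubt hkvdl ebrw rny
Hunk 4: at line 1 remove [lpbwi] add [pijvv,sso,rauy] -> 13 lines: crt pijvv sso rauy vwt kos jmtz hho maw gqubt hkvdl ebrw rny
Hunk 5: at line 10 remove [hkvdl] add [zkyxz,oua,debb] -> 15 lines: crt pijvv sso rauy vwt kos jmtz hho maw gqubt zkyxz oua debb ebrw rny

Answer: crt
pijvv
sso
rauy
vwt
kos
jmtz
hho
maw
gqubt
zkyxz
oua
debb
ebrw
rny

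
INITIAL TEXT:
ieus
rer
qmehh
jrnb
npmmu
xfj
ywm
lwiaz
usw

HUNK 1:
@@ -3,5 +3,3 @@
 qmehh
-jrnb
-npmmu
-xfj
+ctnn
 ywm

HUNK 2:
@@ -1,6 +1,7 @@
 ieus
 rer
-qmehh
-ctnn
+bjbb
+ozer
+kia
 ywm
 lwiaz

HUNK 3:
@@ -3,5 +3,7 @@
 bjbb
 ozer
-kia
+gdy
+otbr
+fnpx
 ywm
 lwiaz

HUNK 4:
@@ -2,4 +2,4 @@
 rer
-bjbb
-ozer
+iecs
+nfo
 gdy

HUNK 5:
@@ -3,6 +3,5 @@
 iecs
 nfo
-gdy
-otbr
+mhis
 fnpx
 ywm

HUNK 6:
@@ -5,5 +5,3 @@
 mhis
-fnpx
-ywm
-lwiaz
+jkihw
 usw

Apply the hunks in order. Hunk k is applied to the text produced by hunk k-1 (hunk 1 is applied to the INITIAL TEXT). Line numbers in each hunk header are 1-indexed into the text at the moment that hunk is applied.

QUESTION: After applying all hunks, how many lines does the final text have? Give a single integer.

Hunk 1: at line 3 remove [jrnb,npmmu,xfj] add [ctnn] -> 7 lines: ieus rer qmehh ctnn ywm lwiaz usw
Hunk 2: at line 1 remove [qmehh,ctnn] add [bjbb,ozer,kia] -> 8 lines: ieus rer bjbb ozer kia ywm lwiaz usw
Hunk 3: at line 3 remove [kia] add [gdy,otbr,fnpx] -> 10 lines: ieus rer bjbb ozer gdy otbr fnpx ywm lwiaz usw
Hunk 4: at line 2 remove [bjbb,ozer] add [iecs,nfo] -> 10 lines: ieus rer iecs nfo gdy otbr fnpx ywm lwiaz usw
Hunk 5: at line 3 remove [gdy,otbr] add [mhis] -> 9 lines: ieus rer iecs nfo mhis fnpx ywm lwiaz usw
Hunk 6: at line 5 remove [fnpx,ywm,lwiaz] add [jkihw] -> 7 lines: ieus rer iecs nfo mhis jkihw usw
Final line count: 7

Answer: 7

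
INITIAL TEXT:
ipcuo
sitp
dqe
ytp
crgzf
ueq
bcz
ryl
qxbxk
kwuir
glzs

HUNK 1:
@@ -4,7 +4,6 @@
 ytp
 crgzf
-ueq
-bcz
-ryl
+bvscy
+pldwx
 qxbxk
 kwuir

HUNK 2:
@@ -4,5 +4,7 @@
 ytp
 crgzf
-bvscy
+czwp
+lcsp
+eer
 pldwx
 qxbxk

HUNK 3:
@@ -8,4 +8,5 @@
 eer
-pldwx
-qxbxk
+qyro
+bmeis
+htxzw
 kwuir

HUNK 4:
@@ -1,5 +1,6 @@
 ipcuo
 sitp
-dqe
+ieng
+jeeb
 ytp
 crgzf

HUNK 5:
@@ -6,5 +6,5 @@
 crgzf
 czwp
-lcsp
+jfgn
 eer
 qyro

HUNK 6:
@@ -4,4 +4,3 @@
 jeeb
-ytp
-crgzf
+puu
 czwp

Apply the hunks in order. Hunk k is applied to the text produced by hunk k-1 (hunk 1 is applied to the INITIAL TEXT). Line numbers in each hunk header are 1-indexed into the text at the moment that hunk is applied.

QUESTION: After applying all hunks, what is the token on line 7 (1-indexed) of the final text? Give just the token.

Answer: jfgn

Derivation:
Hunk 1: at line 4 remove [ueq,bcz,ryl] add [bvscy,pldwx] -> 10 lines: ipcuo sitp dqe ytp crgzf bvscy pldwx qxbxk kwuir glzs
Hunk 2: at line 4 remove [bvscy] add [czwp,lcsp,eer] -> 12 lines: ipcuo sitp dqe ytp crgzf czwp lcsp eer pldwx qxbxk kwuir glzs
Hunk 3: at line 8 remove [pldwx,qxbxk] add [qyro,bmeis,htxzw] -> 13 lines: ipcuo sitp dqe ytp crgzf czwp lcsp eer qyro bmeis htxzw kwuir glzs
Hunk 4: at line 1 remove [dqe] add [ieng,jeeb] -> 14 lines: ipcuo sitp ieng jeeb ytp crgzf czwp lcsp eer qyro bmeis htxzw kwuir glzs
Hunk 5: at line 6 remove [lcsp] add [jfgn] -> 14 lines: ipcuo sitp ieng jeeb ytp crgzf czwp jfgn eer qyro bmeis htxzw kwuir glzs
Hunk 6: at line 4 remove [ytp,crgzf] add [puu] -> 13 lines: ipcuo sitp ieng jeeb puu czwp jfgn eer qyro bmeis htxzw kwuir glzs
Final line 7: jfgn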